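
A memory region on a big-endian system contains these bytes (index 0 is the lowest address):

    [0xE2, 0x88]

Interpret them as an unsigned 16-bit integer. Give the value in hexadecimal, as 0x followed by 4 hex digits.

0xE288

In big-endian order the high byte comes first in memory.
The bytes are already most-significant first: 0xE288.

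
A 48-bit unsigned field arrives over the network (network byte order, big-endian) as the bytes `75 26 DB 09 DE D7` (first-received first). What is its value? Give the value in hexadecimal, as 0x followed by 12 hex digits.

0x7526DB09DED7

In big-endian order the high byte comes first in memory.
The bytes are already most-significant first: 0x7526DB09DED7.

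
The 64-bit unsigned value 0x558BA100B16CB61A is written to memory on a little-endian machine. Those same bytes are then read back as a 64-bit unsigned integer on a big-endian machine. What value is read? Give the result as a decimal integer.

1924845398223063893

Stored little-endian, the bytes at ascending addresses are 1A B6 6C B1 00 A1 8B 55.
Read back as big-endian, the last byte is least significant, giving 0x1AB66CB100A18B55.
0x1AB66CB100A18B55 = 1924845398223063893.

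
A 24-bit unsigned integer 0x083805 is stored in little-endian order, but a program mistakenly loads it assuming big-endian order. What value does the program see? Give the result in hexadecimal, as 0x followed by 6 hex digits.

Stored little-endian, the bytes at ascending addresses are 05 38 08.
Read back as big-endian, the last byte is least significant, giving 0x053808.

0x053808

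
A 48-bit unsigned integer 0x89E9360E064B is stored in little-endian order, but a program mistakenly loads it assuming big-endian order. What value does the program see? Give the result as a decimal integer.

82489380366729

Stored little-endian, the bytes at ascending addresses are 4B 06 0E 36 E9 89.
Read back as big-endian, the last byte is least significant, giving 0x4B060E36E989.
0x4B060E36E989 = 82489380366729.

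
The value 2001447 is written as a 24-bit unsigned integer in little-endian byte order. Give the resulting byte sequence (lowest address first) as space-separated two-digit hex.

27 8A 1E

2001447 in hexadecimal, padded to 24 bits, is 0x1E8A27.
Split into bytes (most-significant first): 1E 8A 27.
Little-endian stores the least-significant byte at the lowest address.
So at ascending addresses the bytes are 27 8A 1E.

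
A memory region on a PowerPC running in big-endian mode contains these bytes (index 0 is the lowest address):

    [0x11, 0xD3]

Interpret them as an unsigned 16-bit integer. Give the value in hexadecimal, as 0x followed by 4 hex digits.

In big-endian order the high byte comes first in memory.
The bytes are already most-significant first: 0x11D3.

0x11D3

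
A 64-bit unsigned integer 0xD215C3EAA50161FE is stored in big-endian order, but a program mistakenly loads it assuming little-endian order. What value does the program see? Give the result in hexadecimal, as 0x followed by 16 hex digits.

0xFE6101A5EAC315D2

Stored big-endian, the bytes at ascending addresses are D2 15 C3 EA A5 01 61 FE.
Read back as little-endian, the first byte is least significant, giving 0xFE6101A5EAC315D2.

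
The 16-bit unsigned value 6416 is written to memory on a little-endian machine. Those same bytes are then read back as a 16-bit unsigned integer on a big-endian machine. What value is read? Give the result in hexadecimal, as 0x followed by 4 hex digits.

6416 in 16-bit hexadecimal is 0x1910.
Stored little-endian, the bytes at ascending addresses are 10 19.
Read back as big-endian, the last byte is least significant, giving 0x1019.

0x1019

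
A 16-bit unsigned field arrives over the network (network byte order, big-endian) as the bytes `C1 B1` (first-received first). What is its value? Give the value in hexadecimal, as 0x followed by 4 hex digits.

Big-endian stores the most-significant byte at the lowest address.
The bytes are already most-significant first: 0xC1B1.

0xC1B1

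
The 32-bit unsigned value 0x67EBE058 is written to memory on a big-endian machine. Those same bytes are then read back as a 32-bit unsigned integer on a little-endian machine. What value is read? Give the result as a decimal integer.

1491135335

Stored big-endian, the bytes at ascending addresses are 67 EB E0 58.
Read back as little-endian, the first byte is least significant, giving 0x58E0EB67.
0x58E0EB67 = 1491135335.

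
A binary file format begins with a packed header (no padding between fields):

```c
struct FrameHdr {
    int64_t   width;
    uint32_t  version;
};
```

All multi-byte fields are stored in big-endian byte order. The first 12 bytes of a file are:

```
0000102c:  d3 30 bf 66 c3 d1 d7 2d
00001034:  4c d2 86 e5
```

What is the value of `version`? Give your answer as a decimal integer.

1288865509

`version` follows `width` (8 bytes), so it starts at byte offset 8 and occupies 4 bytes.
Bytes at offsets 8..11: 4C D2 86 E5.
Big-endian: lowest address holds the most-significant byte.
The bytes are already most-significant first: 0x4CD286E5.
0x4CD286E5 = 1288865509.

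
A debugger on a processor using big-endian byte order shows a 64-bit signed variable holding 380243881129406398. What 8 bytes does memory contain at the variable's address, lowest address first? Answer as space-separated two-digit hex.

05 46 E5 CB 96 BB EF BE

380243881129406398 in hexadecimal, padded to 64 bits, is 0x0546E5CB96BBEFBE.
Split into bytes (most-significant first): 05 46 E5 CB 96 BB EF BE.
In big-endian order the high byte comes first in memory.
So the memory order matches the most-significant-first order: 05 46 E5 CB 96 BB EF BE.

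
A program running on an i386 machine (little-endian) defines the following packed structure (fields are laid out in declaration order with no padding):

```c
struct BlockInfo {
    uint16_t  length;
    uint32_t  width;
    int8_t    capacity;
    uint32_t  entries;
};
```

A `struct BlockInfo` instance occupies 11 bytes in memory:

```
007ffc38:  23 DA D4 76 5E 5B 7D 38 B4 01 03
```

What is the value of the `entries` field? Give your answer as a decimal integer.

50443320

`entries` follows `length` (2 B), `width` (4 B), `capacity` (1 B), so it starts at offset 2 + 4 + 1 = 7 and occupies 4 bytes.
Bytes at offsets 7..10: 38 B4 01 03.
Little-endian stores the least-significant byte at the lowest address.
Reassemble most-significant byte first: 03 01 B4 38 → 0x0301B438.
0x0301B438 = 50443320.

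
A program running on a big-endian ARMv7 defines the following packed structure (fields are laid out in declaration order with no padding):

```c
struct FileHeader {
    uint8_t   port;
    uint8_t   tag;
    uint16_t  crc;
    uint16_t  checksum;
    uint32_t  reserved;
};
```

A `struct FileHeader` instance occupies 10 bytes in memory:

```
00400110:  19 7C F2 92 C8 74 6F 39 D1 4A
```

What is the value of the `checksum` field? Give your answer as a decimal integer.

51316

`checksum` follows `port` (1 B), `tag` (1 B), `crc` (2 B), so it starts at offset 1 + 1 + 2 = 4 and occupies 2 bytes.
Bytes at offsets 4..5: C8 74.
Big-endian: lowest address holds the most-significant byte.
The bytes are already most-significant first: 0xC874.
0xC874 = 51316.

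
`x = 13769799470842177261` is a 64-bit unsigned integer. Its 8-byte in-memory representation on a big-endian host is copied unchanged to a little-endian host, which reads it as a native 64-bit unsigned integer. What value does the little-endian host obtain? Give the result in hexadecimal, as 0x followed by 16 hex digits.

0xEDE6E8C7A92718BF

13769799470842177261 in 64-bit hexadecimal is 0xBF1827A9C7E8E6ED.
Stored big-endian, the bytes at ascending addresses are BF 18 27 A9 C7 E8 E6 ED.
Read back as little-endian, the first byte is least significant, giving 0xEDE6E8C7A92718BF.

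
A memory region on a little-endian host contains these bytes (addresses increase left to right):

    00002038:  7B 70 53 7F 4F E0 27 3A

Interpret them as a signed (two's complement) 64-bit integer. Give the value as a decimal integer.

4190564610334748795

Little-endian: lowest address holds the least-significant byte.
Reassemble most-significant byte first: 3A 27 E0 4F 7F 53 70 7B → 0x3A27E04F7F53707B.
0x3A27E04F7F53707B = 4190564610334748795.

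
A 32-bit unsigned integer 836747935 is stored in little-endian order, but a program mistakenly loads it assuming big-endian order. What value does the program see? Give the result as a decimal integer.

836747935 in 32-bit hexadecimal is 0x31DFC29F.
Stored little-endian, the bytes at ascending addresses are 9F C2 DF 31.
Read back as big-endian, the last byte is least significant, giving 0x9FC2DF31.
0x9FC2DF31 = 2680348465.

2680348465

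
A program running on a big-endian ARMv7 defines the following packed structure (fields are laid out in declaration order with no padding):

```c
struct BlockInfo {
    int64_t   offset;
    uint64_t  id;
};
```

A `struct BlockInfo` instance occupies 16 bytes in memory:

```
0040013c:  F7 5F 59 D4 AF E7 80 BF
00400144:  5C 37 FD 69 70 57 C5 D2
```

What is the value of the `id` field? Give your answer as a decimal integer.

6645058404506650066

`id` follows `offset` (8 bytes), so it starts at byte offset 8 and occupies 8 bytes.
Bytes at offsets 8..15: 5C 37 FD 69 70 57 C5 D2.
Big-endian: lowest address holds the most-significant byte.
The bytes are already most-significant first: 0x5C37FD697057C5D2.
0x5C37FD697057C5D2 = 6645058404506650066.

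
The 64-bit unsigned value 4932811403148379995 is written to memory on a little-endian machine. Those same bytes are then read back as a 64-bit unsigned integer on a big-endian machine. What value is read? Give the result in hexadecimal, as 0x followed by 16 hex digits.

0x5BC7A704D6DD7444

4932811403148379995 in 64-bit hexadecimal is 0x4474DDD604A7C75B.
Stored little-endian, the bytes at ascending addresses are 5B C7 A7 04 D6 DD 74 44.
Read back as big-endian, the last byte is least significant, giving 0x5BC7A704D6DD7444.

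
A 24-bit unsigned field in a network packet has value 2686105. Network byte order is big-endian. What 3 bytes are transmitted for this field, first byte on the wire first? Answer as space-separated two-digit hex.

28 FC 99

2686105 in hexadecimal, padded to 24 bits, is 0x28FC99.
Split into bytes (most-significant first): 28 FC 99.
In big-endian order the high byte comes first in memory.
So the memory order matches the most-significant-first order: 28 FC 99.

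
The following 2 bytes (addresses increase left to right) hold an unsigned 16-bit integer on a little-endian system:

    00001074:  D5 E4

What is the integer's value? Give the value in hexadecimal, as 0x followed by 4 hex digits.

Little-endian stores the least-significant byte at the lowest address.
Reassemble most-significant byte first: E4 D5 → 0xE4D5.

0xE4D5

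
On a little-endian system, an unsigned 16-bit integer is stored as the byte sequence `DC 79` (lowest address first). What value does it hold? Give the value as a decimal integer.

Little-endian stores the least-significant byte at the lowest address.
Reassemble most-significant byte first: 79 DC → 0x79DC.
0x79DC = 31196.

31196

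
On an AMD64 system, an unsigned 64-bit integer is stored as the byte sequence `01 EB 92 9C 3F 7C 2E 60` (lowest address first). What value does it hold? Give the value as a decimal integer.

6930613489221430017

In little-endian order the low byte comes first in memory.
Reassemble most-significant byte first: 60 2E 7C 3F 9C 92 EB 01 → 0x602E7C3F9C92EB01.
0x602E7C3F9C92EB01 = 6930613489221430017.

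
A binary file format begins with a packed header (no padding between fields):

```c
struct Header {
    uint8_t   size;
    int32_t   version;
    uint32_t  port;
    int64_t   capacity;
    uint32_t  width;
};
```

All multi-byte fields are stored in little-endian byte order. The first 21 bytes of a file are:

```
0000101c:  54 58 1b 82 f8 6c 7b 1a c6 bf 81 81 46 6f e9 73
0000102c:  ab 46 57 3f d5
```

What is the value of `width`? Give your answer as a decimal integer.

3577698118

`width` follows `size` (1 B), `version` (4 B), `port` (4 B), `capacity` (8 B), so it starts at offset 1 + 4 + 4 + 8 = 17 and occupies 4 bytes.
Bytes at offsets 17..20: 46 57 3F D5.
Little-endian stores the least-significant byte at the lowest address.
Reassemble most-significant byte first: D5 3F 57 46 → 0xD53F5746.
0xD53F5746 = 3577698118.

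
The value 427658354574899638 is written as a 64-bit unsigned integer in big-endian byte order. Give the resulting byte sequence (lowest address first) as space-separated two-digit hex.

05 EF 59 01 F5 AA 39 B6

427658354574899638 in hexadecimal, padded to 64 bits, is 0x05EF5901F5AA39B6.
Split into bytes (most-significant first): 05 EF 59 01 F5 AA 39 B6.
In big-endian order the high byte comes first in memory.
So the memory order matches the most-significant-first order: 05 EF 59 01 F5 AA 39 B6.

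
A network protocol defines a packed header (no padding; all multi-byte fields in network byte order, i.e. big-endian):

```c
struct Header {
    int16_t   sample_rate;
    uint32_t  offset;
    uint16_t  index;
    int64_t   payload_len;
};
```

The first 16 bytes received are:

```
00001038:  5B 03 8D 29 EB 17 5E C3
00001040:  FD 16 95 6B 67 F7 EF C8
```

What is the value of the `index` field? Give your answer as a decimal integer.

`index` follows `sample_rate` (2 B), `offset` (4 B), so it starts at offset 2 + 4 = 6 and occupies 2 bytes.
Bytes at offsets 6..7: 5E C3.
In big-endian order the high byte comes first in memory.
The bytes are already most-significant first: 0x5EC3.
0x5EC3 = 24259.

24259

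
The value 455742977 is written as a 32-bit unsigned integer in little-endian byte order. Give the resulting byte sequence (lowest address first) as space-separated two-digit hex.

01 16 2A 1B

455742977 in hexadecimal, padded to 32 bits, is 0x1B2A1601.
Split into bytes (most-significant first): 1B 2A 16 01.
Little-endian stores the least-significant byte at the lowest address.
So at ascending addresses the bytes are 01 16 2A 1B.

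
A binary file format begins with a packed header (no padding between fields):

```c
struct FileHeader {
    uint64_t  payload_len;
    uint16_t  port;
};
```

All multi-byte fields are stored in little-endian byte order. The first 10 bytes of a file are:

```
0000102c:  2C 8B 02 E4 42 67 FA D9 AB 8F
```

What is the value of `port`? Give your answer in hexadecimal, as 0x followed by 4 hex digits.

`port` follows `payload_len` (8 bytes), so it starts at byte offset 8 and occupies 2 bytes.
Bytes at offsets 8..9: AB 8F.
Little-endian: lowest address holds the least-significant byte.
Reassemble most-significant byte first: 8F AB → 0x8FAB.

0x8FAB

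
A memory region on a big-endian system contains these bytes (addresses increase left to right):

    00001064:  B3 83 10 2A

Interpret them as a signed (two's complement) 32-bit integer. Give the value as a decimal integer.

Big-endian: lowest address holds the most-significant byte.
The bytes are already most-significant first: 0xB383102A.
Top bit is set, so as a signed 32-bit value this is 0xB383102A − 2^32 = -1283256278.

-1283256278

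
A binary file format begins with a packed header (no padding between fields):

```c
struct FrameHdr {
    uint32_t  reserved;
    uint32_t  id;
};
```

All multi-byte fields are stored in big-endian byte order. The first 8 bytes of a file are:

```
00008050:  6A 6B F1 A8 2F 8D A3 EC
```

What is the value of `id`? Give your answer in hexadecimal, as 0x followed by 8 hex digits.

0x2F8DA3EC

`id` follows `reserved` (4 bytes), so it starts at byte offset 4 and occupies 4 bytes.
Bytes at offsets 4..7: 2F 8D A3 EC.
Big-endian: lowest address holds the most-significant byte.
The bytes are already most-significant first: 0x2F8DA3EC.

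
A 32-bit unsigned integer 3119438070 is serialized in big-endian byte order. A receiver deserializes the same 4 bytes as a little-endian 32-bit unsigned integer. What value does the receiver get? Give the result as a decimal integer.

3119438070 in 32-bit hexadecimal is 0xB9EED8F6.
Stored big-endian, the bytes at ascending addresses are B9 EE D8 F6.
Read back as little-endian, the first byte is least significant, giving 0xF6D8EEB9.
0xF6D8EEB9 = 4141412025.

4141412025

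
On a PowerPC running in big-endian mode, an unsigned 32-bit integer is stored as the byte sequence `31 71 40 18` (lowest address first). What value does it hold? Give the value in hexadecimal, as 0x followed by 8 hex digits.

0x31714018

In big-endian order the high byte comes first in memory.
The bytes are already most-significant first: 0x31714018.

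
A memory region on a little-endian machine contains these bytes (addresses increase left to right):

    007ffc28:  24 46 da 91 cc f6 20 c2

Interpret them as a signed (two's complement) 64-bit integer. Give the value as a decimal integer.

-4458292272616028636

Little-endian stores the least-significant byte at the lowest address.
Reassemble most-significant byte first: C2 20 F6 CC 91 DA 46 24 → 0xC220F6CC91DA4624.
Top bit is set, so as a signed 64-bit value this is 0xC220F6CC91DA4624 − 2^64 = -4458292272616028636.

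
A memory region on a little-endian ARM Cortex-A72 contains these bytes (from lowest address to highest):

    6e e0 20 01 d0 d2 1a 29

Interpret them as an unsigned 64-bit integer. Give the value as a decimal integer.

2961911495763484782

Little-endian: lowest address holds the least-significant byte.
Reassemble most-significant byte first: 29 1A D2 D0 01 20 E0 6E → 0x291AD2D00120E06E.
0x291AD2D00120E06E = 2961911495763484782.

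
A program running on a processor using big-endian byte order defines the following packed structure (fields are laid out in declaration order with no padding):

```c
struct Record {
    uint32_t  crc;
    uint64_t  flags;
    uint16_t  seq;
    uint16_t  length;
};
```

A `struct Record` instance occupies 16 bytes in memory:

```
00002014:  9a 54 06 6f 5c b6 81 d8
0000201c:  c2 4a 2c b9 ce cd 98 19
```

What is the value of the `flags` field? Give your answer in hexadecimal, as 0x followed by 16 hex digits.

`flags` follows `crc` (4 bytes), so it starts at byte offset 4 and occupies 8 bytes.
Bytes at offsets 4..11: 5C B6 81 D8 C2 4A 2C B9.
Big-endian: lowest address holds the most-significant byte.
The bytes are already most-significant first: 0x5CB681D8C24A2CB9.

0x5CB681D8C24A2CB9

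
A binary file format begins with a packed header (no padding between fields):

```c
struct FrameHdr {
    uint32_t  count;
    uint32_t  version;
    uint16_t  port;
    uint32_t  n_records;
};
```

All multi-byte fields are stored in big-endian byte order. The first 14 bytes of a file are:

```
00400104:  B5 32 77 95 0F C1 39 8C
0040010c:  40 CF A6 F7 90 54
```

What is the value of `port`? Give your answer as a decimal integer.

16591

`port` follows `count` (4 B), `version` (4 B), so it starts at offset 4 + 4 = 8 and occupies 2 bytes.
Bytes at offsets 8..9: 40 CF.
Big-endian stores the most-significant byte at the lowest address.
The bytes are already most-significant first: 0x40CF.
0x40CF = 16591.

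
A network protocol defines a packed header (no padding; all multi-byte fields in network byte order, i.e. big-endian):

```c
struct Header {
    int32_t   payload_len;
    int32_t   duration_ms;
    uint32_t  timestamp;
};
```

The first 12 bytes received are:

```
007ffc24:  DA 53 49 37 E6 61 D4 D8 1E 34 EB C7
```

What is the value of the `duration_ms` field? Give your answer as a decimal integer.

-429796136

`duration_ms` follows `payload_len` (4 bytes), so it starts at byte offset 4 and occupies 4 bytes.
Bytes at offsets 4..7: E6 61 D4 D8.
Big-endian: lowest address holds the most-significant byte.
The bytes are already most-significant first: 0xE661D4D8.
Top bit is set, so as a signed 32-bit value this is 0xE661D4D8 − 2^32 = -429796136.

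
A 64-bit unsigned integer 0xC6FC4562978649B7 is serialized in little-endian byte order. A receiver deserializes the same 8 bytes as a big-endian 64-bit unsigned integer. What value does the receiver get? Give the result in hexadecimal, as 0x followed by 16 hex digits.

Stored little-endian, the bytes at ascending addresses are B7 49 86 97 62 45 FC C6.
Read back as big-endian, the last byte is least significant, giving 0xB74986976245FCC6.

0xB74986976245FCC6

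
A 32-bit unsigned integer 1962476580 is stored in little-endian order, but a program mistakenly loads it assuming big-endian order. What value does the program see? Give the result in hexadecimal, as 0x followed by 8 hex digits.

0x2404F974

1962476580 in 32-bit hexadecimal is 0x74F90424.
Stored little-endian, the bytes at ascending addresses are 24 04 F9 74.
Read back as big-endian, the last byte is least significant, giving 0x2404F974.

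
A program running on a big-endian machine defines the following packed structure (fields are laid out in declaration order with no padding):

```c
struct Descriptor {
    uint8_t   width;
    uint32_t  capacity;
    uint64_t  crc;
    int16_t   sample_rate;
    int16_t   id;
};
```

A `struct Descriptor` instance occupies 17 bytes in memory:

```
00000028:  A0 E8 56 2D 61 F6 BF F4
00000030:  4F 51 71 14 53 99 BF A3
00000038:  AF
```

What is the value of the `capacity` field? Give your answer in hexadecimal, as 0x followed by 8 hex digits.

0xE8562D61

`capacity` follows `width` (1 byte), so it starts at byte offset 1 and occupies 4 bytes.
Bytes at offsets 1..4: E8 56 2D 61.
Big-endian: lowest address holds the most-significant byte.
The bytes are already most-significant first: 0xE8562D61.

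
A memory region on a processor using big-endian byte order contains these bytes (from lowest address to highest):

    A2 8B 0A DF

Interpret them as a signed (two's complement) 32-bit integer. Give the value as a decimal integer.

-1567946017

Big-endian: lowest address holds the most-significant byte.
The bytes are already most-significant first: 0xA28B0ADF.
Top bit is set, so as a signed 32-bit value this is 0xA28B0ADF − 2^32 = -1567946017.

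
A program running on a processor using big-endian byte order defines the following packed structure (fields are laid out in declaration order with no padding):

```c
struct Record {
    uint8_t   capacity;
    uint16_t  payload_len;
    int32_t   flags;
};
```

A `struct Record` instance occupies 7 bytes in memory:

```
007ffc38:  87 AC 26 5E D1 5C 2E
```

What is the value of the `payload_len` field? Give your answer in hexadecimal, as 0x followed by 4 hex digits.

`payload_len` follows `capacity` (1 byte), so it starts at byte offset 1 and occupies 2 bytes.
Bytes at offsets 1..2: AC 26.
Big-endian stores the most-significant byte at the lowest address.
The bytes are already most-significant first: 0xAC26.

0xAC26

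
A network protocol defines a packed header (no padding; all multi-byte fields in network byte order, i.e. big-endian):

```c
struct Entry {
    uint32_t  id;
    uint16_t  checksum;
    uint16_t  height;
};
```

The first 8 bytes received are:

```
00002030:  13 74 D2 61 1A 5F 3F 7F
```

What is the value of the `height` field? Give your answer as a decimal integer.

16255

`height` follows `id` (4 B), `checksum` (2 B), so it starts at offset 4 + 2 = 6 and occupies 2 bytes.
Bytes at offsets 6..7: 3F 7F.
Big-endian stores the most-significant byte at the lowest address.
The bytes are already most-significant first: 0x3F7F.
0x3F7F = 16255.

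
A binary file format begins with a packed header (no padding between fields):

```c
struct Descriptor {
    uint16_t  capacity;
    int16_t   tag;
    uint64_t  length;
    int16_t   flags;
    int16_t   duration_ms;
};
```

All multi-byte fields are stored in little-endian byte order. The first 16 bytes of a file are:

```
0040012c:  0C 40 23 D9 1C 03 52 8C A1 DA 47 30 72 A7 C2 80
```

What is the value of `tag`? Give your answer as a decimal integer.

-9949

`tag` follows `capacity` (2 bytes), so it starts at byte offset 2 and occupies 2 bytes.
Bytes at offsets 2..3: 23 D9.
Little-endian stores the least-significant byte at the lowest address.
Reassemble most-significant byte first: D9 23 → 0xD923.
Top bit is set, so as a signed 16-bit value this is 0xD923 − 2^16 = -9949.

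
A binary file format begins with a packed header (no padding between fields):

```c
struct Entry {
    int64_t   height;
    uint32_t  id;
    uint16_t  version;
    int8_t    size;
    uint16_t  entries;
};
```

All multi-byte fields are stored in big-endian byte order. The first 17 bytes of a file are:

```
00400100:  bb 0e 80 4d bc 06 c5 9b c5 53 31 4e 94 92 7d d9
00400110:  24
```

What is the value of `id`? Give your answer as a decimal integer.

`id` follows `height` (8 bytes), so it starts at byte offset 8 and occupies 4 bytes.
Bytes at offsets 8..11: C5 53 31 4E.
Big-endian: lowest address holds the most-significant byte.
The bytes are already most-significant first: 0xC553314E.
0xC553314E = 3310563662.

3310563662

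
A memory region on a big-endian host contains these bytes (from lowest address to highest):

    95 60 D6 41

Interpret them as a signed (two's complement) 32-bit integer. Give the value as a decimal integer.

Big-endian stores the most-significant byte at the lowest address.
The bytes are already most-significant first: 0x9560D641.
Top bit is set, so as a signed 32-bit value this is 0x9560D641 − 2^32 = -1788815807.

-1788815807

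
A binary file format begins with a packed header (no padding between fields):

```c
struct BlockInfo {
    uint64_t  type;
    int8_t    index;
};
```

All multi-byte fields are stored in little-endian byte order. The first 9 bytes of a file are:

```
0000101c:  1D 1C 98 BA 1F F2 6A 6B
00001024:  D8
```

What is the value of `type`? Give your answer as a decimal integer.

`type` is the first field, at byte offset 0, occupying 8 bytes.
Bytes at offsets 0..7: 1D 1C 98 BA 1F F2 6A 6B.
In little-endian order the low byte comes first in memory.
Reassemble most-significant byte first: 6B 6A F2 1F BA 98 1C 1D → 0x6B6AF21FBA981C1D.
0x6B6AF21FBA981C1D = 7740265127678057501.

7740265127678057501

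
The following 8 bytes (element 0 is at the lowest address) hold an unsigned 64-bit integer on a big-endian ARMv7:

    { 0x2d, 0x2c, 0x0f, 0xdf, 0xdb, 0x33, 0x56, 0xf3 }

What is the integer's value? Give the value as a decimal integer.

3254994084811724531

Big-endian stores the most-significant byte at the lowest address.
The bytes are already most-significant first: 0x2D2C0FDFDB3356F3.
0x2D2C0FDFDB3356F3 = 3254994084811724531.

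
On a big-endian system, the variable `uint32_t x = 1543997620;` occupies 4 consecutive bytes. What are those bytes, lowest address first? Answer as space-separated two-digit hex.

1543997620 in hexadecimal, padded to 32 bits, is 0x5C0788B4.
Split into bytes (most-significant first): 5C 07 88 B4.
Big-endian stores the most-significant byte at the lowest address.
So the memory order matches the most-significant-first order: 5C 07 88 B4.

5C 07 88 B4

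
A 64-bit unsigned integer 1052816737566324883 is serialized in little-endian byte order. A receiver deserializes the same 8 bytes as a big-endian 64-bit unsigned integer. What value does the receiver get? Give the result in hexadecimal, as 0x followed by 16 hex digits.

0x93F839A83E5B9C0E

1052816737566324883 in 64-bit hexadecimal is 0x0E9C5B3EA839F893.
Stored little-endian, the bytes at ascending addresses are 93 F8 39 A8 3E 5B 9C 0E.
Read back as big-endian, the last byte is least significant, giving 0x93F839A83E5B9C0E.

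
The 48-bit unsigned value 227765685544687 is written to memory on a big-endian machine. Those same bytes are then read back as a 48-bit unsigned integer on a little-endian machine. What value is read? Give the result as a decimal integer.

227765685544687 in 48-bit hexadecimal is 0xCF26D4C766EF.
Stored big-endian, the bytes at ascending addresses are CF 26 D4 C7 66 EF.
Read back as little-endian, the first byte is least significant, giving 0xEF66C7D426CF.
0xEF66C7D426CF = 263224718272207.

263224718272207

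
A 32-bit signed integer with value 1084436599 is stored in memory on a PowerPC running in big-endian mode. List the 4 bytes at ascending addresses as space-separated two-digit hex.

1084436599 in hexadecimal, padded to 32 bits, is 0x40A33077.
Split into bytes (most-significant first): 40 A3 30 77.
Big-endian: lowest address holds the most-significant byte.
So the memory order matches the most-significant-first order: 40 A3 30 77.

40 A3 30 77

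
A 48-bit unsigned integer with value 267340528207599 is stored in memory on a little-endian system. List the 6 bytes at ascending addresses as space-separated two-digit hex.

267340528207599 in hexadecimal, padded to 48 bits, is 0xF3251137C6EF.
Split into bytes (most-significant first): F3 25 11 37 C6 EF.
In little-endian order the low byte comes first in memory.
So at ascending addresses the bytes are EF C6 37 11 25 F3.

EF C6 37 11 25 F3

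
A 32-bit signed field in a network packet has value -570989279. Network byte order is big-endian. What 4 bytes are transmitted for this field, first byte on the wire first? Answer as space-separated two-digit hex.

Two's complement of -570989279 in 32 bits: 570989279 = 0x22089ADF; invert → 0xDDF76520; add 1 → 0xDDF76521.
Split into bytes (most-significant first): DD F7 65 21.
In big-endian order the high byte comes first in memory.
So the memory order matches the most-significant-first order: DD F7 65 21.

DD F7 65 21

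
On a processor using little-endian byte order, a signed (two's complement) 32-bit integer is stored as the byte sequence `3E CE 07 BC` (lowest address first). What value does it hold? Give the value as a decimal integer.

-1140339138

Little-endian: lowest address holds the least-significant byte.
Reassemble most-significant byte first: BC 07 CE 3E → 0xBC07CE3E.
Top bit is set, so as a signed 32-bit value this is 0xBC07CE3E − 2^32 = -1140339138.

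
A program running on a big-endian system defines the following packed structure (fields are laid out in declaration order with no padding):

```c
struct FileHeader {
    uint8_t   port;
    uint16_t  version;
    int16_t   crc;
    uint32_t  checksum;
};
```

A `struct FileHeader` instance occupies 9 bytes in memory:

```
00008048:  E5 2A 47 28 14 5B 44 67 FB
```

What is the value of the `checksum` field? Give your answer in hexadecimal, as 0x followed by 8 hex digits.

`checksum` follows `port` (1 B), `version` (2 B), `crc` (2 B), so it starts at offset 1 + 2 + 2 = 5 and occupies 4 bytes.
Bytes at offsets 5..8: 5B 44 67 FB.
Big-endian: lowest address holds the most-significant byte.
The bytes are already most-significant first: 0x5B4467FB.

0x5B4467FB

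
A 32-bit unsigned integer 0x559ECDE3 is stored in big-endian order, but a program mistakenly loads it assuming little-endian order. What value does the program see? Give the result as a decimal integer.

Stored big-endian, the bytes at ascending addresses are 55 9E CD E3.
Read back as little-endian, the first byte is least significant, giving 0xE3CD9E55.
0xE3CD9E55 = 3821903445.

3821903445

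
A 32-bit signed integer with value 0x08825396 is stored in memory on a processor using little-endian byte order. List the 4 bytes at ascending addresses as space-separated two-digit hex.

96 53 82 08

Split into bytes (most-significant first): 08 82 53 96.
Little-endian: lowest address holds the least-significant byte.
So at ascending addresses the bytes are 96 53 82 08.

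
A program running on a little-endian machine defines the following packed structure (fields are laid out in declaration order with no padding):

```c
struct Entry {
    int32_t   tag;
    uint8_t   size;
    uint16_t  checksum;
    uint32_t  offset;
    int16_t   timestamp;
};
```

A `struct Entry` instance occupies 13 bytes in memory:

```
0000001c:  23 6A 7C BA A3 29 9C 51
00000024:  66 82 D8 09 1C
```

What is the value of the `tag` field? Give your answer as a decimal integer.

`tag` is the first field, at byte offset 0, occupying 4 bytes.
Bytes at offsets 0..3: 23 6A 7C BA.
In little-endian order the low byte comes first in memory.
Reassemble most-significant byte first: BA 7C 6A 23 → 0xBA7C6A23.
Top bit is set, so as a signed 32-bit value this is 0xBA7C6A23 − 2^32 = -1166251485.

-1166251485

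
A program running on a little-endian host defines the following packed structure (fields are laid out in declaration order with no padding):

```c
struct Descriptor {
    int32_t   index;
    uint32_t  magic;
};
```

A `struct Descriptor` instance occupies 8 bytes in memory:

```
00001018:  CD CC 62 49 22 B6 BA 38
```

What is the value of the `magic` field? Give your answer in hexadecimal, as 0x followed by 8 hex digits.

0x38BAB622

`magic` follows `index` (4 bytes), so it starts at byte offset 4 and occupies 4 bytes.
Bytes at offsets 4..7: 22 B6 BA 38.
Little-endian stores the least-significant byte at the lowest address.
Reassemble most-significant byte first: 38 BA B6 22 → 0x38BAB622.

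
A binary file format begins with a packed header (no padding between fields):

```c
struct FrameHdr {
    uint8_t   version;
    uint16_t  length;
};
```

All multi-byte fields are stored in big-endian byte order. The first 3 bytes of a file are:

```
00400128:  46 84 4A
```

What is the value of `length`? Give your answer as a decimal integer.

`length` follows `version` (1 byte), so it starts at byte offset 1 and occupies 2 bytes.
Bytes at offsets 1..2: 84 4A.
In big-endian order the high byte comes first in memory.
The bytes are already most-significant first: 0x844A.
0x844A = 33866.

33866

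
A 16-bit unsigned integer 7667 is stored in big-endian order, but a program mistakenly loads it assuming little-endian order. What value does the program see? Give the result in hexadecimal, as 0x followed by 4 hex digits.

0xF31D

7667 in 16-bit hexadecimal is 0x1DF3.
Stored big-endian, the bytes at ascending addresses are 1D F3.
Read back as little-endian, the first byte is least significant, giving 0xF31D.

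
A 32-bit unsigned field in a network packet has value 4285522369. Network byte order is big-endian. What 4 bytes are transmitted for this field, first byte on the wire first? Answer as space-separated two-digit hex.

4285522369 in hexadecimal, padded to 32 bits, is 0xFF6FE1C1.
Split into bytes (most-significant first): FF 6F E1 C1.
Big-endian stores the most-significant byte at the lowest address.
So the memory order matches the most-significant-first order: FF 6F E1 C1.

FF 6F E1 C1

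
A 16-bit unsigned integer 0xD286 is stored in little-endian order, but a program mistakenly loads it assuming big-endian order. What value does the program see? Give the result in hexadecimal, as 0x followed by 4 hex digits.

Stored little-endian, the bytes at ascending addresses are 86 D2.
Read back as big-endian, the last byte is least significant, giving 0x86D2.

0x86D2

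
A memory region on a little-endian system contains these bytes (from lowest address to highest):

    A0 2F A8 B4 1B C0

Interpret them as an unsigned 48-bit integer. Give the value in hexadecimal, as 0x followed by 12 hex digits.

In little-endian order the low byte comes first in memory.
Reassemble most-significant byte first: C0 1B B4 A8 2F A0 → 0xC01BB4A82FA0.

0xC01BB4A82FA0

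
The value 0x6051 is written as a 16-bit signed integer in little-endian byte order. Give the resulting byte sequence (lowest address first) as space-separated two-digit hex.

Split into bytes (most-significant first): 60 51.
Little-endian stores the least-significant byte at the lowest address.
So at ascending addresses the bytes are 51 60.

51 60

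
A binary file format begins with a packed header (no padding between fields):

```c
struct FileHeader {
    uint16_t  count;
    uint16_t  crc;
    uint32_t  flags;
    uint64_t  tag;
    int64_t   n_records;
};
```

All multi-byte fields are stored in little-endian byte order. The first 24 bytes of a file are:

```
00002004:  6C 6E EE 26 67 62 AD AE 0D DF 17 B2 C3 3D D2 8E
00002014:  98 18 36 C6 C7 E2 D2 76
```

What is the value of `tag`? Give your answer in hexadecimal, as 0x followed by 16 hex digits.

`tag` follows `count` (2 B), `crc` (2 B), `flags` (4 B), so it starts at offset 2 + 2 + 4 = 8 and occupies 8 bytes.
Bytes at offsets 8..15: 0D DF 17 B2 C3 3D D2 8E.
Little-endian stores the least-significant byte at the lowest address.
Reassemble most-significant byte first: 8E D2 3D C3 B2 17 DF 0D → 0x8ED23DC3B217DF0D.

0x8ED23DC3B217DF0D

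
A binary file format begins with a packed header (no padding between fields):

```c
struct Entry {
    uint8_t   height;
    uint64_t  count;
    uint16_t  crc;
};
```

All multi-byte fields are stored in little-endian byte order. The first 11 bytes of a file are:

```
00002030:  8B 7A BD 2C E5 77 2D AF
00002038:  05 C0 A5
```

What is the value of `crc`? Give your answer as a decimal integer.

42432

`crc` follows `height` (1 B), `count` (8 B), so it starts at offset 1 + 8 = 9 and occupies 2 bytes.
Bytes at offsets 9..10: C0 A5.
Little-endian stores the least-significant byte at the lowest address.
Reassemble most-significant byte first: A5 C0 → 0xA5C0.
0xA5C0 = 42432.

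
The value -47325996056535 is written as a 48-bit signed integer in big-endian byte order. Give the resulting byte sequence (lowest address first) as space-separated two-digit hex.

D4 F5 0E D1 00 29

Two's complement of -47325996056535 in 48 bits: 47325996056535 = 0x2B0AF12EFFD7; invert → 0xD4F50ED10028; add 1 → 0xD4F50ED10029.
Split into bytes (most-significant first): D4 F5 0E D1 00 29.
Big-endian: lowest address holds the most-significant byte.
So the memory order matches the most-significant-first order: D4 F5 0E D1 00 29.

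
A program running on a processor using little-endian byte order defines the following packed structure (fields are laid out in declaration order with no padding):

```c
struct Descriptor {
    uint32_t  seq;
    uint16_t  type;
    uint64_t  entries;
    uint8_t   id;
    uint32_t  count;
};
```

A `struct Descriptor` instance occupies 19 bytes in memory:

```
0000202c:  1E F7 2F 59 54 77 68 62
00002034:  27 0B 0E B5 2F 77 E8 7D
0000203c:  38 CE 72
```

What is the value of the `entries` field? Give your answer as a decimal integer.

`entries` follows `seq` (4 B), `type` (2 B), so it starts at offset 4 + 2 = 6 and occupies 8 bytes.
Bytes at offsets 6..13: 68 62 27 0B 0E B5 2F 77.
Little-endian stores the least-significant byte at the lowest address.
Reassemble most-significant byte first: 77 2F B5 0E 0B 27 62 68 → 0x772FB50E0B276268.
0x772FB50E0B276268 = 8588282086340125288.

8588282086340125288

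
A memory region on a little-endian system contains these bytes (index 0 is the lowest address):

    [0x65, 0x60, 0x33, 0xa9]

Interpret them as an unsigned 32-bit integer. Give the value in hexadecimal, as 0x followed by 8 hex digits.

0xA9336065

In little-endian order the low byte comes first in memory.
Reassemble most-significant byte first: A9 33 60 65 → 0xA9336065.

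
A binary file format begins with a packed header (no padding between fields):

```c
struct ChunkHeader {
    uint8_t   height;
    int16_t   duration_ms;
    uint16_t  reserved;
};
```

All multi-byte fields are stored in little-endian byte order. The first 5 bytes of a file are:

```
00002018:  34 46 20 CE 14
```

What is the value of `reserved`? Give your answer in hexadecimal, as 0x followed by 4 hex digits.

0x14CE

`reserved` follows `height` (1 B), `duration_ms` (2 B), so it starts at offset 1 + 2 = 3 and occupies 2 bytes.
Bytes at offsets 3..4: CE 14.
In little-endian order the low byte comes first in memory.
Reassemble most-significant byte first: 14 CE → 0x14CE.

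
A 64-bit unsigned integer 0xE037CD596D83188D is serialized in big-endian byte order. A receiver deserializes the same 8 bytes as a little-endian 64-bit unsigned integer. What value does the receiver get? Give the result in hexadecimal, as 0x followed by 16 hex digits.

0x8D18836D59CD37E0

Stored big-endian, the bytes at ascending addresses are E0 37 CD 59 6D 83 18 8D.
Read back as little-endian, the first byte is least significant, giving 0x8D18836D59CD37E0.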